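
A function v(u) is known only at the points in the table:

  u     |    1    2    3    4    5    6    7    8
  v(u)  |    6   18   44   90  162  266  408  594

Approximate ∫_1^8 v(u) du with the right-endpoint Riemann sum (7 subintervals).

1582

Δu = 1.
Sum = 1·[18 + 44 + 90 + 162 + 266 + 408 + 594] = 1582.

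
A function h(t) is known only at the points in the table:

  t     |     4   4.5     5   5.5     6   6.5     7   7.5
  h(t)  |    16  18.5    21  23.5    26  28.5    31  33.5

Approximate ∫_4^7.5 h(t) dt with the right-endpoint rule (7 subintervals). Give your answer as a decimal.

91

Δt = 0.5.
Sum = 0.5·[18.5 + 21 + 23.5 + 26 + 28.5 + 31 + 33.5] = 91.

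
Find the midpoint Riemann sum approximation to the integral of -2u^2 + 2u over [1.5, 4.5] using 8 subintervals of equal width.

Δu = (4.5 − 1.5)/8 = 0.375.
Midpoints: 1.6875, 2.0625, 2.4375, 2.8125, 3.1875, 3.5625, 3.9375, 4.3125.
f(1.6875) = -2.3203125, f(2.0625) = -4.3828125, f(2.4375) = -7.0078125, f(2.8125) = -10.1953125, f(3.1875) = -13.9453125, f(3.5625) = -18.2578125, f(3.9375) = -23.1328125, f(4.3125) = -28.5703125.
Sum = Δu · [f(1.6875) + f(2.0625) + f(2.4375) + ...].
Sum = -40.4296875.

-40.4296875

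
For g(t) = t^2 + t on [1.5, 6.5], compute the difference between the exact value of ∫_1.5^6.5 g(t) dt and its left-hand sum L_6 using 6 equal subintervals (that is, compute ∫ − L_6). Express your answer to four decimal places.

18.1713

Exact integral: ∫_1.5^6.5 g(t) dt ≈ 110.416667.
L_6 ≈ 92.245370.
Error ≈ 110.416667 − 92.245370 ≈ 18.1713.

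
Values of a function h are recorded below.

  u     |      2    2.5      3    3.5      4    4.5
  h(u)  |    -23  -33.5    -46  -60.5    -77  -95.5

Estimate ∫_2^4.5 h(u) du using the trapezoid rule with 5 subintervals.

Δu = 0.5.
T_5 = (0.5/2)·[(-23) + 2·(-33.5) + 2·(-46) + 2·(-60.5) + 2·(-77) + (-95.5)] = -138.125.

-138.125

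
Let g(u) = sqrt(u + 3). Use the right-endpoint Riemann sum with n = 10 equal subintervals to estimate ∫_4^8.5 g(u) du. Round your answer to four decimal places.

13.8191

Δu = (8.5 − 4)/10 = 0.45.
Right endpoints: 4.45, 4.9, 5.35, 5.8, 6.25, 6.7, 7.15, 7.6, 8.05, 8.5.
g(4.45) ≈ 2.7295, g(4.9) ≈ 2.8107, g(5.35) ≈ 2.8896, g(5.8) ≈ 2.9665, g(6.25) ≈ 3.0414, g(6.7) ≈ 3.1145, g(7.15) ≈ 3.1859, g(7.6) ≈ 3.2558, g(8.05) ≈ 3.3242, g(8.5) ≈ 3.3912.
Sum = Δu · [g(4.45) + g(4.9) + g(5.35) + ...].
Sum ≈ 13.8191.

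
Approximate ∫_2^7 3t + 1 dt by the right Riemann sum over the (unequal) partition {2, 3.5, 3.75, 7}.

91.8125

Subinterval widths: 1.5, 0.25, 3.25.
Right endpoints: 3.5, 3.75, 7.
f(3.5) = 11.5, f(3.75) = 12.25, f(7) = 22.
Sum = Σ Δt_i · f(t_i).
Sum = 91.8125.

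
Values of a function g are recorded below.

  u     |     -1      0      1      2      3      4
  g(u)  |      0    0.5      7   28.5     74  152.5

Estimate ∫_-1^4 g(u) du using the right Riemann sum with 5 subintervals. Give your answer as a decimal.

Δu = 1.
Sum = 1·[0.5 + 7 + 28.5 + 74 + 152.5] = 262.5.

262.5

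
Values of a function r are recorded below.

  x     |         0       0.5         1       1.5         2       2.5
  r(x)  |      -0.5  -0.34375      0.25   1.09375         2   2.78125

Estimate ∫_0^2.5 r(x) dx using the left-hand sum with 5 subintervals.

1.25

Δx = 0.5.
Sum = 0.5·[(-0.5) + (-0.34375) + 0.25 + 1.09375 + 2] = 1.25.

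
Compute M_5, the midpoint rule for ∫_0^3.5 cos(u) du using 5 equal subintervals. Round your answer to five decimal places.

-0.35805

Δu = (3.5 − 0)/5 = 0.7.
Midpoints: 0.35, 1.05, 1.75, 2.45, 3.15.
f(0.35) ≈ 0.93937, f(1.05) ≈ 0.49757, f(1.75) ≈ -0.17825, f(2.45) ≈ -0.77023, f(3.15) ≈ -0.99996.
Sum = Δu · [f(0.35) + f(1.05) + f(1.75) + f(2.45) + f(3.15)].
Sum ≈ -0.35805.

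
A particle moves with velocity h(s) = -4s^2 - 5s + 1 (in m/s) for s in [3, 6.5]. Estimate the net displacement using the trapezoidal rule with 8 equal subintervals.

Δs = (6.5 − 3)/8 = 0.4375.
h(3) = -50, h(3.4375) = -63.453125, h(3.875) = -78.4375, h(4.3125) = -94.953125, h(4.75) = -113, h(5.1875) = -132.578125, h(5.625) = -153.6875, h(6.0625) = -176.328125, h(6.5) = -200.5.
T_8 = (Δs/2)·[h(s_0) + 2h(s_1) + ... + 2h(s_{7}) + h(s_8)].
Sum = -410.23828125.

-410.23828125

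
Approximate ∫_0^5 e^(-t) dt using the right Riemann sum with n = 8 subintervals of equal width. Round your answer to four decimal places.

Δt = (5 − 0)/8 = 0.625.
Right endpoints: 0.625, 1.25, 1.875, 2.5, 3.125, 3.75, 4.375, 5.
f(0.625) ≈ 0.5353, f(1.25) ≈ 0.2865, f(1.875) ≈ 0.1534, f(2.5) ≈ 0.0821, f(3.125) ≈ 0.0439, f(3.75) ≈ 0.0235, f(4.375) ≈ 0.0126, f(5) ≈ 0.0067.
Sum = Δt · [f(0.625) + f(1.25) + f(1.875) + ...].
Sum ≈ 0.7150.

0.7150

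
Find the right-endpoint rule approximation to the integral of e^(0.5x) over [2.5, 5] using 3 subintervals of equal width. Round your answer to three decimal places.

21.257

Δx = (5 − 2.5)/3 = 5/6.
Right endpoints: 10/3, 25/6, 5.
f(10/3) ≈ 5.294, f(25/6) ≈ 8.031, f(5) ≈ 12.182.
Sum = Δx · [f(10/3) + f(25/6) + f(5)].
Sum ≈ 21.257.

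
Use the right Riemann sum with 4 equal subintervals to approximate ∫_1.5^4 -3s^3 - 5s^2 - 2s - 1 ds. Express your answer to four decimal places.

-390.2197

Δs = (4 − 1.5)/4 = 0.625.
Right endpoints: 2.125, 2.75, 3.375, 4.
f(2.125) = -28987/512, f(2.75) = -106.703125, f(3.375) = -92177/512, f(4) = -281.
Sum = Δs · [f(2.125) + f(2.75) + f(3.375) + f(4)].
Sum ≈ -390.2197.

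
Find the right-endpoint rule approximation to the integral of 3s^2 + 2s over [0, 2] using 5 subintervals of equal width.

Δs = (2 − 0)/5 = 0.4.
Right endpoints: 0.4, 0.8, 1.2, 1.6, 2.
f(0.4) = 1.28, f(0.8) = 3.52, f(1.2) = 6.72, f(1.6) = 10.88, f(2) = 16.
Sum = Δs · [f(0.4) + f(0.8) + f(1.2) + f(1.6) + f(2)].
Sum = 15.36.

15.36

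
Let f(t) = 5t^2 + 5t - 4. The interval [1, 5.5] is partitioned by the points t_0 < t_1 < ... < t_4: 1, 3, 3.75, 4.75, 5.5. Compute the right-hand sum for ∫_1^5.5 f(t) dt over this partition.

439.421875

Subinterval widths: 2, 0.75, 1, 0.75.
Right endpoints: 3, 3.75, 4.75, 5.5.
f(3) = 56, f(3.75) = 85.0625, f(4.75) = 132.5625, f(5.5) = 174.75.
Sum = Σ Δt_i · f(t_i).
Sum = 439.421875.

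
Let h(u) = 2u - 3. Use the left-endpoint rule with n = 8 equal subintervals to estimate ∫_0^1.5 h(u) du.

Δu = (1.5 − 0)/8 = 0.1875.
Left endpoints: 0, 0.1875, 0.375, 0.5625, 0.75, 0.9375, 1.125, 1.3125.
h(0) = -3, h(0.1875) = -2.625, h(0.375) = -2.25, h(0.5625) = -1.875, h(0.75) = -1.5, h(0.9375) = -1.125, h(1.125) = -0.75, h(1.3125) = -0.375.
Sum = Δu · [h(0) + h(0.1875) + h(0.375) + ...].
Sum = -2.53125.

-2.53125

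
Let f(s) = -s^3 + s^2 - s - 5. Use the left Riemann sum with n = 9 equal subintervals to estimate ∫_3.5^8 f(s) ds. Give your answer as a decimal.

Δs = (8 − 3.5)/9 = 0.5.
Left endpoints: 3.5, 4, 4.5, 5, 5.5, 6, 6.5, 7, 7.5.
f(3.5) = -39.125, f(4) = -57, f(4.5) = -80.375, f(5) = -110, f(5.5) = -146.625, f(6) = -191, f(6.5) = -243.875, f(7) = -306, f(7.5) = -378.125.
Sum = Δs · [f(3.5) + f(4) + f(4.5) + ...].
Sum = -776.0625.

-776.0625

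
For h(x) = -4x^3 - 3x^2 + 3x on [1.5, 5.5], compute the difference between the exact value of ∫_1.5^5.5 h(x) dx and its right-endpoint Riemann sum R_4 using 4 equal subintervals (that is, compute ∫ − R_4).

392

Exact integral: ∫_1.5^5.5 h(x) dx = -1031.
R_4 = -1423.
Error = -1031 − (-1423) = 392.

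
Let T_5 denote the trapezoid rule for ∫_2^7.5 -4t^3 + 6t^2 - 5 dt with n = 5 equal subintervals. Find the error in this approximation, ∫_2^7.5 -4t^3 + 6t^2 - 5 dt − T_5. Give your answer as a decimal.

56.5675

Exact integral: ∫_2^7.5 f(t) dt = -2347.8125.
T_5 = -2404.38.
Error = -2347.8125 − (-2404.38) = 56.5675.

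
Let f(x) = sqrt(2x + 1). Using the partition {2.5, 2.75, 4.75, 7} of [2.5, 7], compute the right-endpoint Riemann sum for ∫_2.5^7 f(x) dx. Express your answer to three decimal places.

15.832

Subinterval widths: 0.25, 2, 2.25.
Right endpoints: 2.75, 4.75, 7.
f(2.75) ≈ 2.550, f(4.75) ≈ 3.240, f(7) ≈ 3.873.
Sum = Σ Δx_i · f(x_i).
Sum ≈ 15.832.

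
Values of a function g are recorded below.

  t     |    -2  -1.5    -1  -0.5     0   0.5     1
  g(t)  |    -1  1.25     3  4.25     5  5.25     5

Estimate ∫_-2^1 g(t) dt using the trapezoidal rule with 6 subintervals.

10.375

Δt = 0.5.
T_6 = (0.5/2)·[(-1) + 2·1.25 + 2·3 + 2·4.25 + 2·5 + 2·5.25 + 5] = 10.375.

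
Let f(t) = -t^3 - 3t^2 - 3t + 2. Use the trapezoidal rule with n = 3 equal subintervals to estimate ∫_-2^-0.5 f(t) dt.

4.78125

Δt = (-0.5 − (-2))/3 = 0.5.
f(-2) = 4, f(-1.5) = 3.125, f(-1) = 3, f(-0.5) = 2.875.
T_3 = (Δt/2)·[f(t_0) + 2f(t_1) + 2f(t_2) + f(t_3)].
Sum = 4.78125.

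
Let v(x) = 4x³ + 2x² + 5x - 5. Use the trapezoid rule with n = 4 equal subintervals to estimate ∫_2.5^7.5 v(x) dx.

3576.5625

Δx = (7.5 − 2.5)/4 = 1.25.
v(2.5) = 82.5, v(3.75) = 252.8125, v(5) = 570, v(6.25) = 1080.9375, v(7.5) = 1832.5.
T_4 = (Δx/2)·[v(x_0) + 2v(x_1) + 2v(x_2) + 2v(x_3) + v(x_4)].
Sum = 3576.5625.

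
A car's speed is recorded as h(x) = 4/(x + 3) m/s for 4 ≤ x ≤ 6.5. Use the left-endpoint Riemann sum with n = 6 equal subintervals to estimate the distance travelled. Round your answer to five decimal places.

1.25339

Δx = (6.5 − 4)/6 = 5/12.
Left endpoints: 4, 53/12, 29/6, 5.25, 17/3, 73/12.
h(4) = 4/7, h(53/12) = 48/89, h(29/6) = 24/47, h(5.25) = 16/33, h(17/3) = 6/13, h(73/12) = 48/109.
Sum = Δx · [h(4) + h(53/12) + h(29/6) + ...].
Sum ≈ 1.25339.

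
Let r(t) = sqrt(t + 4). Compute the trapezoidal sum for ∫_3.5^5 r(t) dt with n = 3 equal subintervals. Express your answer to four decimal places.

Δt = (5 − 3.5)/3 = 0.5.
r(3.5) ≈ 2.7386, r(4) ≈ 2.8284, r(4.5) ≈ 2.9155, r(5) ≈ 3.0000.
T_3 = (Δt/2)·[r(t_0) + 2r(t_1) + 2r(t_2) + r(t_3)].
Sum ≈ 4.3066.

4.3066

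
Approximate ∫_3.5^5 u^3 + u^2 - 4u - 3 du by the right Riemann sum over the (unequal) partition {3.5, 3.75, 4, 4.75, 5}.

Subinterval widths: 0.25, 0.25, 0.75, 0.25.
Right endpoints: 3.75, 4, 4.75, 5.
f(3.75) = 48.796875, f(4) = 61, f(4.75) = 107.734375, f(5) = 127.
Sum = Σ Δu_i · f(u_i).
Sum = 140.

140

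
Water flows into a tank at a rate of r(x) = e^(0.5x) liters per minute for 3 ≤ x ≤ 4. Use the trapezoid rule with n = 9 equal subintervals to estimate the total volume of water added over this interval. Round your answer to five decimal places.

Δx = (4 − 3)/9 = 1/9.
r(3) ≈ 4.48169, r(28/9) ≈ 4.73772, r(29/9) ≈ 5.00837, r(10/3) ≈ 5.29449, r(31/9) ≈ 5.59695, r(32/9) ≈ 5.91669, r(11/3) ≈ 6.25470, r(34/9) ≈ 6.61202, r(35/9) ≈ 6.98975, r(4) ≈ 7.38906.
T_9 = (Δx/2)·[r(x_0) + 2r(x_1) + ... + 2r(x_{8}) + r(x_9)].
Sum ≈ 5.81623.

5.81623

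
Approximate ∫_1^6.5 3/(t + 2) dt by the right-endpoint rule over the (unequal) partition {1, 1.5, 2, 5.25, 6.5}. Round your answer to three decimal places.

Subinterval widths: 0.5, 0.5, 3.25, 1.25.
Right endpoints: 1.5, 2, 5.25, 6.5.
f(1.5) = 6/7, f(2) = 0.75, f(5.25) = 12/29, f(6.5) = 6/17.
Sum = Σ Δt_i · f(t_i).
Sum ≈ 2.590.

2.590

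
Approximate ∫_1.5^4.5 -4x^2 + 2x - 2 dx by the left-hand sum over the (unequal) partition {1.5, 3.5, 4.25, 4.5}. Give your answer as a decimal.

Subinterval widths: 2, 0.75, 0.25.
Left endpoints: 1.5, 3.5, 4.25.
f(1.5) = -8, f(3.5) = -44, f(4.25) = -65.75.
Sum = Σ Δx_i · f(x_i).
Sum = -65.4375.

-65.4375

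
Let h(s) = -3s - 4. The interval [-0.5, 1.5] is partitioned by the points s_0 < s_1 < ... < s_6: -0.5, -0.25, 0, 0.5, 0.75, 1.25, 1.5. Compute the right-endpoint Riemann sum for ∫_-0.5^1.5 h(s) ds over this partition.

Subinterval widths: 0.25, 0.25, 0.5, 0.25, 0.5, 0.25.
Right endpoints: -0.25, 0, 0.5, 0.75, 1.25, 1.5.
h(-0.25) = -3.25, h(0) = -4, h(0.5) = -5.5, h(0.75) = -6.25, h(1.25) = -7.75, h(1.5) = -8.5.
Sum = Σ Δs_i · h(s_i).
Sum = -12.125.

-12.125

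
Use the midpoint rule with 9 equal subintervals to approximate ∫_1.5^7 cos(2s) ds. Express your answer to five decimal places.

Δs = (7 − 1.5)/9 = 11/18.
Midpoints: 65/36, 29/12, 109/36, 131/36, 4.25, 175/36, 197/36, 73/12, 241/36.
f(65/36) ≈ -0.89179, f(29/12) ≈ 0.12065, f(109/36) ≈ 0.97420, f(131/36) ≈ 0.54484, f(4.25) ≈ -0.60201, f(175/36) ≈ -0.95609, f(197/36) ≈ -0.05111, f(73/12) ≈ 0.92118, f(241/36) ≈ 0.68038.
Sum = Δs · [f(65/36) + f(29/12) + f(109/36) + ...].
Sum ≈ 0.45238.

0.45238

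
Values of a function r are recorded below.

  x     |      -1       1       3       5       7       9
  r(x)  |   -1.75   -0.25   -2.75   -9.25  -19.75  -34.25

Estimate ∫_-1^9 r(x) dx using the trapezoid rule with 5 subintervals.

Δx = 2.
T_5 = (2/2)·[(-1.75) + 2·(-0.25) + 2·(-2.75) + 2·(-9.25) + 2·(-19.75) + (-34.25)] = -100.

-100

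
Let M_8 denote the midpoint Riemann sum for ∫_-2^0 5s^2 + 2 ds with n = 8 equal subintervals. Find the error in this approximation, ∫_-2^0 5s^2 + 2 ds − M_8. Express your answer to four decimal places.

Exact integral: ∫_-2^0 f(s) ds ≈ 17.333333.
M_8 = 17.28125.
Error ≈ 17.333333 − 17.28125 ≈ 0.0521.

0.0521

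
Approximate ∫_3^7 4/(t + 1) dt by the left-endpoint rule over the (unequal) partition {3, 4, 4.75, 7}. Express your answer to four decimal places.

3.1652

Subinterval widths: 1, 0.75, 2.25.
Left endpoints: 3, 4, 4.75.
f(3) = 1, f(4) = 0.8, f(4.75) = 16/23.
Sum = Σ Δt_i · f(t_i).
Sum ≈ 3.1652.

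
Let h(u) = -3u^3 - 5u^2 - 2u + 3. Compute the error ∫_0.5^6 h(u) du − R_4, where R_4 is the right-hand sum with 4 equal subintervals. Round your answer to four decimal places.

Exact integral: ∫_0.5^6 h(u) du ≈ -1350.994792.
R_4 ≈ -1986.047852.
Error ≈ -1350.994792 − (-1986.047852) ≈ 635.0531.

635.0531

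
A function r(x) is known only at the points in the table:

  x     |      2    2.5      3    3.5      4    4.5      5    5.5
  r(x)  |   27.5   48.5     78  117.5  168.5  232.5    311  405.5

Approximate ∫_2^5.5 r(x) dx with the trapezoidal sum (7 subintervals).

586.25

Δx = 0.5.
T_7 = (0.5/2)·[27.5 + 2·48.5 + 2·78 + 2·117.5 + 2·168.5 + 2·232.5 + 2·311 + 405.5] = 586.25.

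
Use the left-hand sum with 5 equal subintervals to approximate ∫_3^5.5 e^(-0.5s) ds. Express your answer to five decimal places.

0.35986

Δs = (5.5 − 3)/5 = 0.5.
Left endpoints: 3, 3.5, 4, 4.5, 5.
f(3) ≈ 0.22313, f(3.5) ≈ 0.17377, f(4) ≈ 0.13534, f(4.5) ≈ 0.10540, f(5) ≈ 0.08208.
Sum = Δs · [f(3) + f(3.5) + f(4) + f(4.5) + f(5)].
Sum ≈ 0.35986.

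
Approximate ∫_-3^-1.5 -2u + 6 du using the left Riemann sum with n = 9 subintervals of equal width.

16

Δu = (-1.5 − (-3))/9 = 1/6.
Left endpoints: -3, -17/6, -8/3, -2.5, -7/3, -13/6, -2, -11/6, -5/3.
f(-3) = 12, f(-17/6) = 35/3, f(-8/3) = 34/3, f(-2.5) = 11, f(-7/3) = 32/3, f(-13/6) = 31/3, f(-2) = 10, f(-11/6) = 29/3, f(-5/3) = 28/3.
Sum = Δu · [f(-3) + f(-17/6) + f(-8/3) + ...].
Sum = 16.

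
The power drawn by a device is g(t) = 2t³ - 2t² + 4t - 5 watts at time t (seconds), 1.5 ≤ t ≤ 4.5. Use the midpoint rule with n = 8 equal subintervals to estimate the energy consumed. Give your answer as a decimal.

Δt = (4.5 − 1.5)/8 = 0.375.
Midpoints: 1.6875, 2.0625, 2.4375, 2.8125, 3.1875, 3.5625, 3.9375, 4.3125.
g(1.6875) = 11603/2048, g(2.0625) = 25169/2048, g(2.4375) = 44711/2048, g(2.8125) = 71525/2048, g(3.1875) = 106907/2048, g(3.5625) = 152153/2048, g(3.9375) = 208559/2048, g(4.3125) = 277421/2048.
Sum = Δt · [g(1.6875) + g(2.0625) + g(2.4375) + ...].
Sum = 164.4375.

164.4375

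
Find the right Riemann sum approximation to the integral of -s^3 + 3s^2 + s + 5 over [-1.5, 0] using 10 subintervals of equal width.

Δs = (0 − (-1.5))/10 = 0.15.
Right endpoints: -1.35, -1.2, -1.05, -0.9, -0.75, -0.6, -0.45, -0.3, -0.15, 0.
f(-1.35) = 11.577875, f(-1.2) = 9.848, f(-1.05) = 8.415125, f(-0.9) = 7.259, f(-0.75) = 6.359375, f(-0.6) = 5.696, f(-0.45) = 5.248625, f(-0.3) = 4.997, f(-0.15) = 4.920875, f(0) = 5.
Sum = Δs · [f(-1.35) + f(-1.2) + f(-1.05) + ...].
Sum = 10.39828125.

10.39828125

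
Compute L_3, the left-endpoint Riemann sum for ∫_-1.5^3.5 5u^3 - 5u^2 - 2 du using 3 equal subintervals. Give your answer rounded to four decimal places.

-33.7269

Δu = (3.5 − (-1.5))/3 = 5/3.
Left endpoints: -1.5, 1/6, 11/6.
f(-1.5) = -30.125, f(1/6) = -457/216, f(11/6) = 2593/216.
Sum = Δu · [f(-1.5) + f(1/6) + f(11/6)].
Sum ≈ -33.7269.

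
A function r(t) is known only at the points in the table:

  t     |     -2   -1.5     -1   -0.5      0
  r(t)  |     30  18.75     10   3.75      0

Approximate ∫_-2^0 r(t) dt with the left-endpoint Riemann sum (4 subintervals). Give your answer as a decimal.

31.25

Δt = 0.5.
Sum = 0.5·[30 + 18.75 + 10 + 3.75] = 31.25.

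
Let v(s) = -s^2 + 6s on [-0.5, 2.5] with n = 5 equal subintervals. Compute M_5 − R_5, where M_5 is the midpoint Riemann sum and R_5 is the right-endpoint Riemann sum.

-3.33

M_5 = 12.84.
R_5 = 16.17.
M_5 − R_5 = -3.33.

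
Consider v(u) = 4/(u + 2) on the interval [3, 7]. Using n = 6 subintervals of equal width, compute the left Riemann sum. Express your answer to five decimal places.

2.47375

Δu = (7 − 3)/6 = 2/3.
Left endpoints: 3, 11/3, 13/3, 5, 17/3, 19/3.
v(3) = 0.8, v(11/3) = 12/17, v(13/3) = 12/19, v(5) = 4/7, v(17/3) = 12/23, v(19/3) = 0.48.
Sum = Δu · [v(3) + v(11/3) + v(13/3) + ...].
Sum ≈ 2.47375.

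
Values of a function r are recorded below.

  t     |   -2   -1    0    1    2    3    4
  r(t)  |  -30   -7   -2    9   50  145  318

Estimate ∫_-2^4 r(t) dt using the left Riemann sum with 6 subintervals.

165

Δt = 1.
Sum = 1·[(-30) + (-7) + (-2) + 9 + 50 + 145] = 165.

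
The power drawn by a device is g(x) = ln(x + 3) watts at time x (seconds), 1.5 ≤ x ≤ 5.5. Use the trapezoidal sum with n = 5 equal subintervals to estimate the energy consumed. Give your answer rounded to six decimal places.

7.416647

Δx = (5.5 − 1.5)/5 = 0.8.
g(1.5) ≈ 1.504077, g(2.3) ≈ 1.667707, g(3.1) ≈ 1.808289, g(3.9) ≈ 1.931521, g(4.7) ≈ 2.041220, g(5.5) ≈ 2.140066.
T_5 = (Δx/2)·[g(x_0) + 2g(x_1) + ... + 2g(x_{4}) + g(x_5)].
Sum ≈ 7.416647.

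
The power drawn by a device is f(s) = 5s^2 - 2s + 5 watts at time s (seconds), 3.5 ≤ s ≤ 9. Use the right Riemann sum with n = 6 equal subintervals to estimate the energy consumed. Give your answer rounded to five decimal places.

1258.65336

Δs = (9 − 3.5)/6 = 11/12.
Right endpoints: 53/12, 16/3, 6.25, 43/6, 97/12, 9.
f(53/12) = 13493/144, f(16/3) = 1229/9, f(6.25) = 187.8125, f(43/6) = 8909/36, f(97/12) = 45437/144, f(9) = 392.
Sum = Δs · [f(53/12) + f(16/3) + f(6.25) + ...].
Sum ≈ 1258.65336.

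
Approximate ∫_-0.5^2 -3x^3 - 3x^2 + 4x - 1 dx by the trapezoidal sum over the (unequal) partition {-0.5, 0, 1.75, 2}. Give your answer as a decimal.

-24.859375

Subinterval widths: 0.5, 1.75, 0.25.
f(-0.5) = -3.375, f(0) = -1, f(1.75) = -19.265625, f(2) = -29.
On each subinterval the trapezoid contributes (Δx_i/2)·[f(x_{i-1}) + f(x_i)].
Sum = -24.859375.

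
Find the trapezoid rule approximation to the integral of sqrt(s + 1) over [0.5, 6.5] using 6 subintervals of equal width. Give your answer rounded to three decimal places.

Δs = (6.5 − 0.5)/6 = 1.
f(0.5) ≈ 1.225, f(1.5) ≈ 1.581, f(2.5) ≈ 1.871, f(3.5) ≈ 2.121, f(4.5) ≈ 2.345, f(5.5) ≈ 2.550, f(6.5) ≈ 2.739.
T_6 = (Δs/2)·[f(s_0) + 2f(s_1) + ... + 2f(s_{5}) + f(s_6)].
Sum ≈ 12.450.

12.450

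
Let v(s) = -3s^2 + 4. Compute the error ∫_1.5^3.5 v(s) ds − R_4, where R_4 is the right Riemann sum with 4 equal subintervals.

Exact integral: ∫_1.5^3.5 v(s) ds = -31.5.
R_4 = -39.25.
Error = -31.5 − (-39.25) = 7.75.

7.75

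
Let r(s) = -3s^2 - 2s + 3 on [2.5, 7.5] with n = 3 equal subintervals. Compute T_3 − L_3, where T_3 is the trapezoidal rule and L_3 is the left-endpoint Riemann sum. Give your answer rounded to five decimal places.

T_3 ≈ -448.1944444.
L_3 ≈ -314.8611111.
T_3 − L_3 ≈ -133.33333.

-133.33333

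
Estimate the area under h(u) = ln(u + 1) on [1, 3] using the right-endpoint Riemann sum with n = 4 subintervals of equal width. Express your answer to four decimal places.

2.3270

Δu = (3 − 1)/4 = 0.5.
Right endpoints: 1.5, 2, 2.5, 3.
h(1.5) ≈ 0.9163, h(2) ≈ 1.0986, h(2.5) ≈ 1.2528, h(3) ≈ 1.3863.
Sum = Δu · [h(1.5) + h(2) + h(2.5) + h(3)].
Sum ≈ 2.3270.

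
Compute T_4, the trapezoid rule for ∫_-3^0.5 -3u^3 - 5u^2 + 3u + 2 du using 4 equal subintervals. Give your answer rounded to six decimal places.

12.161133

Δu = (0.5 − (-3))/4 = 0.875.
f(-3) = 29, f(-2.125) = 939/512, f(-1.25) = -3.703125, f(-0.375) = 169/512, f(0.5) = 1.875.
T_4 = (Δu/2)·[f(u_0) + 2f(u_1) + 2f(u_2) + 2f(u_3) + f(u_4)].
Sum ≈ 12.161133.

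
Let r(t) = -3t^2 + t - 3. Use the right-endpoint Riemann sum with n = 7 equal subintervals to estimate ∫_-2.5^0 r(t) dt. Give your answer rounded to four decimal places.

Δt = (0 − (-2.5))/7 = 5/14.
Right endpoints: -15/7, -25/14, -10/7, -15/14, -5/7, -5/14, 0.
r(-15/7) = -927/49, r(-25/14) = -2813/196, r(-10/7) = -517/49, r(-15/14) = -1473/196, r(-5/7) = -257/49, r(-5/14) = -733/196, r(0) = -3.
Sum = Δt · [r(-15/7) + r(-25/14) + r(-10/7) + ...].
Sum ≈ -22.6148.

-22.6148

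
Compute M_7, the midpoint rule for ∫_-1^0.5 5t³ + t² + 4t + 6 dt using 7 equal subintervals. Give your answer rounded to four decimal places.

6.7189

Δt = (0.5 − (-1))/7 = 3/14.
Midpoints: -25/28, -19/28, -13/28, -0.25, -1/28, 5/28, 11/28.
f(-25/28) = -7313/21952, f(-19/28) = 47941/21952, f(-13/28) = 84691/21952, f(-0.25) = 4.984375, f(-1/28) = 128599/21952, f(5/28) = 148717/21952, f(11/28) = 176251/21952.
Sum = Δt · [f(-25/28) + f(-19/28) + f(-13/28) + ...].
Sum ≈ 6.7189.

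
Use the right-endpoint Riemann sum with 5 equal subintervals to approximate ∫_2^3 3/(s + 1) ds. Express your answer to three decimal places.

0.839

Δs = (3 − 2)/5 = 0.2.
Right endpoints: 2.2, 2.4, 2.6, 2.8, 3.
f(2.2) = 0.9375, f(2.4) = 15/17, f(2.6) = 5/6, f(2.8) = 15/19, f(3) = 0.75.
Sum = Δs · [f(2.2) + f(2.4) + f(2.6) + f(2.8) + f(3)].
Sum ≈ 0.839.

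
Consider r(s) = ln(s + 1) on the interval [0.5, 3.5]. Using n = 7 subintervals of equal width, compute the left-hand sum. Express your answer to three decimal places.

Δs = (3.5 − 0.5)/7 = 3/7.
Left endpoints: 0.5, 13/14, 19/14, 25/14, 31/14, 37/14, 43/14.
r(0.5) ≈ 0.405, r(13/14) ≈ 0.657, r(19/14) ≈ 0.857, r(25/14) ≈ 1.025, r(31/14) ≈ 1.168, r(37/14) ≈ 1.293, r(43/14) ≈ 1.404.
Sum = Δs · [r(0.5) + r(13/14) + r(19/14) + ...].
Sum ≈ 2.918.

2.918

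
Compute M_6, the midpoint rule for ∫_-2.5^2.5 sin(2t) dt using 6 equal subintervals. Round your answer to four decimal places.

0.0000

Δt = (2.5 − (-2.5))/6 = 5/6.
Midpoints: -25/12, -1.25, -5/12, 5/12, 1.25, 25/12.
f(-25/12) ≈ 0.8548, f(-1.25) ≈ -0.5985, f(-5/12) ≈ -0.7402, f(5/12) ≈ 0.7402, f(1.25) ≈ 0.5985, f(25/12) ≈ -0.8548.
Sum = Δt · [f(-25/12) + f(-1.25) + f(-5/12) + ...].
Sum ≈ 0.0000.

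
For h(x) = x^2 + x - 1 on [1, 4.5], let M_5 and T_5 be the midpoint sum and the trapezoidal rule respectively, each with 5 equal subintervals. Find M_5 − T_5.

M_5 = 36.02375.
T_5 = 36.4525.
M_5 − T_5 = -0.42875.

-0.42875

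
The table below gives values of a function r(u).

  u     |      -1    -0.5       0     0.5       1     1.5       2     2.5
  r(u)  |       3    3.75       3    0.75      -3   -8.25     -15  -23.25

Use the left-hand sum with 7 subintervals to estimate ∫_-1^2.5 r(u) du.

Δu = 0.5.
Sum = 0.5·[3 + 3.75 + 3 + 0.75 + (-3) + (-8.25) + (-15)] = -7.875.

-7.875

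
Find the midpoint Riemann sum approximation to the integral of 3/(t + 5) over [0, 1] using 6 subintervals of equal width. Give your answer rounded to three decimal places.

Δt = (1 − 0)/6 = 1/6.
Midpoints: 1/12, 0.25, 5/12, 7/12, 0.75, 11/12.
f(1/12) = 36/61, f(0.25) = 4/7, f(5/12) = 36/65, f(7/12) = 36/67, f(0.75) = 12/23, f(11/12) = 36/71.
Sum = Δt · [f(1/12) + f(0.25) + f(5/12) + ...].
Sum ≈ 0.547.

0.547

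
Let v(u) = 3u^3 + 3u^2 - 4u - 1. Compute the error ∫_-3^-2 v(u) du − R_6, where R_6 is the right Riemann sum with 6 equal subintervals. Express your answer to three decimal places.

Exact integral: ∫_-3^-2 v(u) du = -20.75.
R_6 ≈ -17.67361.
Error ≈ -20.75 − (-17.67361) ≈ -3.076.

-3.076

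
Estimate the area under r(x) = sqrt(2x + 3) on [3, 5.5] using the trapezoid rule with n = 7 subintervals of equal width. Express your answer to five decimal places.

Δx = (5.5 − 3)/7 = 5/14.
r(3) ≈ 3.00000, r(47/14) ≈ 3.11677, r(26/7) ≈ 3.22933, r(57/14) ≈ 3.33809, r(31/7) ≈ 3.44342, r(67/14) ≈ 3.54562, r(36/7) ≈ 3.64496, r(5.5) ≈ 3.74166.
T_7 = (Δx/2)·[r(x_0) + 2r(x_1) + ... + 2r(x_{6}) + r(x_7)].
Sum ≈ 8.46037.

8.46037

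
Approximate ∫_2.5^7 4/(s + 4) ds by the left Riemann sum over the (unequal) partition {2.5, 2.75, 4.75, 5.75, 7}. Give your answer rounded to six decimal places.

Subinterval widths: 0.25, 2, 1, 1.25.
Left endpoints: 2.5, 2.75, 4.75, 5.75.
f(2.5) = 8/13, f(2.75) = 16/27, f(4.75) = 16/35, f(5.75) = 16/39.
Sum = Σ Δs_i · f(s_i).
Sum ≈ 2.308995.

2.308995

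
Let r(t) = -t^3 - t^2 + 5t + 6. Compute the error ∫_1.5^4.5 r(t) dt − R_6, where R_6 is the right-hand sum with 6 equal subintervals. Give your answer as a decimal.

Exact integral: ∫_1.5^4.5 r(t) dt = -67.5.
R_6 = -91.4375.
Error = -67.5 − (-91.4375) = 23.9375.

23.9375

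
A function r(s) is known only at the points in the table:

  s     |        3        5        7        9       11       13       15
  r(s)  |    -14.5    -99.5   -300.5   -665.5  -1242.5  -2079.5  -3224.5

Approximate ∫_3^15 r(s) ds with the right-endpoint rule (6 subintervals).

Δs = 2.
Sum = 2·[(-99.5) + (-300.5) + (-665.5) + (-1242.5) + (-2079.5) + (-3224.5)] = -15224.

-15224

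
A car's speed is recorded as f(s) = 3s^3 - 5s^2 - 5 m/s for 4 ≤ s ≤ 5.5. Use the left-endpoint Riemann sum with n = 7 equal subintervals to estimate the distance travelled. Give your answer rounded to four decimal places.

291.3329

Δs = (5.5 − 4)/7 = 3/14.
Left endpoints: 4, 59/14, 31/7, 65/14, 34/7, 71/14, 37/7.
f(4) = 107, f(59/14) = 358747/2744, f(31/7) = 54023/343, f(65/14) = 514405/2744, f(34/7) = 75737/343, f(71/14) = 707143/2744, f(37/7) = 102329/343.
Sum = Δs · [f(4) + f(59/14) + f(31/7) + ...].
Sum ≈ 291.3329.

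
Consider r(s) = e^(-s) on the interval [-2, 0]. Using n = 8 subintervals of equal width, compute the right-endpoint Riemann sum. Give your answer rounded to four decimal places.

Δs = (0 − (-2))/8 = 0.25.
Right endpoints: -1.75, -1.5, -1.25, -1, -0.75, -0.5, -0.25, 0.
r(-1.75) ≈ 5.7546, r(-1.5) ≈ 4.4817, r(-1.25) ≈ 3.4903, r(-1) ≈ 2.7183, r(-0.75) ≈ 2.1170, r(-0.5) ≈ 1.6487, r(-0.25) ≈ 1.2840, r(0) ≈ 1.0000.
Sum = Δs · [r(-1.75) + r(-1.5) + r(-1.25) + ...].
Sum ≈ 5.6237.

5.6237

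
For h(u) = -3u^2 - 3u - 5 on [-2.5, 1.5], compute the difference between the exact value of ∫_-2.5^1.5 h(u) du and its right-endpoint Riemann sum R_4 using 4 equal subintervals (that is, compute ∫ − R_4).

Exact integral: ∫_-2.5^1.5 h(u) du = -33.
R_4 = -35.
Error = -33 − (-35) = 2.

2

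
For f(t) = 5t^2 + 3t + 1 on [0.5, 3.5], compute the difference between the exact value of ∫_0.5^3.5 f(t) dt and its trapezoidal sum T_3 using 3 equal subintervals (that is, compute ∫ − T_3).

Exact integral: ∫_0.5^3.5 f(t) dt = 92.25.
T_3 = 94.75.
Error = 92.25 − 94.75 = -2.5.

-2.5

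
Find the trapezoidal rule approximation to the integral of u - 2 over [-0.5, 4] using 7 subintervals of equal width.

Δu = (4 − (-0.5))/7 = 9/14.
f(-0.5) = -2.5, f(1/7) = -13/7, f(11/14) = -17/14, f(10/7) = -4/7, f(29/14) = 1/14, f(19/7) = 5/7, f(47/14) = 19/14, f(4) = 2.
T_7 = (Δu/2)·[f(u_0) + 2f(u_1) + ... + 2f(u_{6}) + f(u_7)].
Sum = -1.125.

-1.125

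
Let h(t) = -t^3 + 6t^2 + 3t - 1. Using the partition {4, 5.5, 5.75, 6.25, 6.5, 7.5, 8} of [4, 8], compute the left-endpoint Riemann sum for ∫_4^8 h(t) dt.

Subinterval widths: 1.5, 0.25, 0.5, 0.25, 1, 0.5.
Left endpoints: 4, 5.5, 5.75, 6.25, 6.5, 7.5.
h(4) = 43, h(5.5) = 30.625, h(5.75) = 24.515625, h(6.25) = 7.984375, h(6.5) = -2.625, h(7.5) = -62.875.
Sum = Σ Δt_i · h(t_i).
Sum = 52.34765625.

52.34765625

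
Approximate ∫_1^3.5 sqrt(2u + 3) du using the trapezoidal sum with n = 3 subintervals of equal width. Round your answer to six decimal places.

Δu = (3.5 − 1)/3 = 5/6.
f(1) ≈ 2.236068, f(11/6) ≈ 2.581989, f(8/3) ≈ 2.886751, f(3.5) ≈ 3.162278.
T_3 = (Δu/2)·[f(u_0) + 2f(u_1) + 2f(u_2) + f(u_3)].
Sum ≈ 6.806594.

6.806594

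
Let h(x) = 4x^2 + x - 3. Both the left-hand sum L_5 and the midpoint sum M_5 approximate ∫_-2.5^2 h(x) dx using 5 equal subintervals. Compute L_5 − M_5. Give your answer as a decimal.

5.67

L_5 = 21.33.
M_5 = 15.66.
L_5 − M_5 = 5.67.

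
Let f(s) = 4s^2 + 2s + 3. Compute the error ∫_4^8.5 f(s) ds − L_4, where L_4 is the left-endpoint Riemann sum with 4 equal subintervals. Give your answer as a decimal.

Exact integral: ∫_4^8.5 f(s) ds = 803.25.
L_4 = 675.421875.
Error = 803.25 − 675.421875 = 127.828125.

127.828125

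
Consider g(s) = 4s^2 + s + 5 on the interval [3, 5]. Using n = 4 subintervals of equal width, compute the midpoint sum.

148.5

Δs = (5 − 3)/4 = 0.5.
Midpoints: 3.25, 3.75, 4.25, 4.75.
g(3.25) = 50.5, g(3.75) = 65, g(4.25) = 81.5, g(4.75) = 100.
Sum = Δs · [g(3.25) + g(3.75) + g(4.25) + g(4.75)].
Sum = 148.5.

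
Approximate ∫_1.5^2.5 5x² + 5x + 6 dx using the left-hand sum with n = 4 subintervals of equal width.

33.34375

Δx = (2.5 − 1.5)/4 = 0.25.
Left endpoints: 1.5, 1.75, 2, 2.25.
f(1.5) = 24.75, f(1.75) = 30.0625, f(2) = 36, f(2.25) = 42.5625.
Sum = Δx · [f(1.5) + f(1.75) + f(2) + f(2.25)].
Sum = 33.34375.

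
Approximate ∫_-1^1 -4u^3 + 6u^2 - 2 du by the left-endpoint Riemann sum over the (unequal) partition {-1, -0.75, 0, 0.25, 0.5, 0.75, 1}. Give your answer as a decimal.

Subinterval widths: 0.25, 0.75, 0.25, 0.25, 0.25, 0.25.
Left endpoints: -1, -0.75, 0, 0.25, 0.5, 0.75.
f(-1) = 8, f(-0.75) = 3.0625, f(0) = -2, f(0.25) = -1.6875, f(0.5) = -1, f(0.75) = -0.3125.
Sum = Σ Δu_i · f(u_i).
Sum = 3.046875.

3.046875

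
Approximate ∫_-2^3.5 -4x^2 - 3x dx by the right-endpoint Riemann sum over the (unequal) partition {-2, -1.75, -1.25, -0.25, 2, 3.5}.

-141.25

Subinterval widths: 0.25, 0.5, 1, 2.25, 1.5.
Right endpoints: -1.75, -1.25, -0.25, 2, 3.5.
f(-1.75) = -7, f(-1.25) = -2.5, f(-0.25) = 0.5, f(2) = -22, f(3.5) = -59.5.
Sum = Σ Δx_i · f(x_i).
Sum = -141.25.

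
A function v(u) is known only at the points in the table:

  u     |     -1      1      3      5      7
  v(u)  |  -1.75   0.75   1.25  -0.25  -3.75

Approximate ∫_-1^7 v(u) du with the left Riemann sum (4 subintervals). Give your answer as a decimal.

0

Δu = 2.
Sum = 2·[(-1.75) + 0.75 + 1.25 + (-0.25)] = 0.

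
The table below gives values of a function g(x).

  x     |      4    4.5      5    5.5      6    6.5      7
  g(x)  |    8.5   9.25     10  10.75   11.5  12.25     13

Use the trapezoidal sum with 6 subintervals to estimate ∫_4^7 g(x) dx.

32.25

Δx = 0.5.
T_6 = (0.5/2)·[8.5 + 2·9.25 + 2·10 + 2·10.75 + 2·11.5 + 2·12.25 + 13] = 32.25.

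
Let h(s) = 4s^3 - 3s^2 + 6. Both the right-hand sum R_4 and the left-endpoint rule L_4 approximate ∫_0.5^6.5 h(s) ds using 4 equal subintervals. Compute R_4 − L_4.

R_4 = 2363.25.
L_4 = 905.25.
R_4 − L_4 = 1458.

1458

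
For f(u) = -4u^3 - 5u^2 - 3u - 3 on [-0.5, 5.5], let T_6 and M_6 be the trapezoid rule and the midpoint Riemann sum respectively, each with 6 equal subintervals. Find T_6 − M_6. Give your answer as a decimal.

T_6 = -1290.5.
M_6 = -1238.
T_6 − M_6 = -52.5.

-52.5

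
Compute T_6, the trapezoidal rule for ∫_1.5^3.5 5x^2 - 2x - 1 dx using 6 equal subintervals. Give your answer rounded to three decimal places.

Δx = (3.5 − 1.5)/6 = 1/3.
f(1.5) = 7.25, f(11/6) = 437/36, f(13/6) = 653/36, f(2.5) = 25.25, f(17/6) = 1205/36, f(19/6) = 1541/36, f(3.5) = 53.25.
T_6 = (Δx/2)·[f(x_0) + 2f(x_1) + ... + 2f(x_{5}) + f(x_6)].
Sum ≈ 54.019.

54.019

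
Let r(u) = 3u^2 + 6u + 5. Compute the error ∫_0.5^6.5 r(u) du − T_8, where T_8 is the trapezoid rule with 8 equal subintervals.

-1.6875

Exact integral: ∫_0.5^6.5 r(u) du = 430.5.
T_8 = 432.1875.
Error = 430.5 − 432.1875 = -1.6875.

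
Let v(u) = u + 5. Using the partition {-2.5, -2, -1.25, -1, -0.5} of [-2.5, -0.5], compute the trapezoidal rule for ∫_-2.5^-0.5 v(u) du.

Subinterval widths: 0.5, 0.75, 0.25, 0.5.
v(-2.5) = 2.5, v(-2) = 3, v(-1.25) = 3.75, v(-1) = 4, v(-0.5) = 4.5.
On each subinterval the trapezoid contributes (Δu_i/2)·[v(u_{i-1}) + v(u_i)].
Sum = 7.

7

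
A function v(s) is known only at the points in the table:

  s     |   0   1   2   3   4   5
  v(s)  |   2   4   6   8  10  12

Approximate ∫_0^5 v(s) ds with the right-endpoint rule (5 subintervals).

Δs = 1.
Sum = 1·[4 + 6 + 8 + 10 + 12] = 40.

40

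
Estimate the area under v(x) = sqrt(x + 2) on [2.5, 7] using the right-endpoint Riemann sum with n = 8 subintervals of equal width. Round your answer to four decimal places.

Δx = (7 − 2.5)/8 = 0.5625.
Right endpoints: 3.0625, 3.625, 4.1875, 4.75, 5.3125, 5.875, 6.4375, 7.
v(3.0625) ≈ 2.2500, v(3.625) ≈ 2.3717, v(4.1875) ≈ 2.4875, v(4.75) ≈ 2.5981, v(5.3125) ≈ 2.7042, v(5.875) ≈ 2.8062, v(6.4375) ≈ 2.9047, v(7) ≈ 3.0000.
Sum = Δx · [v(3.0625) + v(3.625) + v(4.1875) + ...].
Sum ≈ 11.8813.

11.8813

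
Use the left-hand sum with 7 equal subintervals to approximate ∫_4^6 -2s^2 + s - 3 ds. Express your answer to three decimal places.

-91.959

Δs = (6 − 4)/7 = 2/7.
Left endpoints: 4, 30/7, 32/7, 34/7, 36/7, 38/7, 40/7.
f(4) = -31, f(30/7) = -1737/49, f(32/7) = -1971/49, f(34/7) = -2221/49, f(36/7) = -2487/49, f(38/7) = -2769/49, f(40/7) = -3067/49.
Sum = Δs · [f(4) + f(30/7) + f(32/7) + ...].
Sum ≈ -91.959.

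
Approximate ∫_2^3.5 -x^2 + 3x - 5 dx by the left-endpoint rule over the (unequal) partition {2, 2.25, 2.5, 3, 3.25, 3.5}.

-6.15625

Subinterval widths: 0.25, 0.25, 0.5, 0.25, 0.25.
Left endpoints: 2, 2.25, 2.5, 3, 3.25.
f(2) = -3, f(2.25) = -3.3125, f(2.5) = -3.75, f(3) = -5, f(3.25) = -5.8125.
Sum = Σ Δx_i · f(x_i).
Sum = -6.15625.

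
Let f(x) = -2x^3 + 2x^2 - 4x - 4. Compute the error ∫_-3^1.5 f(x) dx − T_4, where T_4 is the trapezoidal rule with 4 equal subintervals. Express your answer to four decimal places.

-6.1699

Exact integral: ∫_-3^1.5 f(x) dx = 53.71875.
T_4 ≈ 59.888672.
Error ≈ 53.71875 − 59.888672 ≈ -6.1699.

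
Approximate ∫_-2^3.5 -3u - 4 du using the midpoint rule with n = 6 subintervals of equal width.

-34.375

Δu = (3.5 − (-2))/6 = 11/12.
Midpoints: -37/24, -0.625, 7/24, 29/24, 2.125, 73/24.
f(-37/24) = 0.625, f(-0.625) = -2.125, f(7/24) = -4.875, f(29/24) = -7.625, f(2.125) = -10.375, f(73/24) = -13.125.
Sum = Δu · [f(-37/24) + f(-0.625) + f(7/24) + ...].
Sum = -34.375.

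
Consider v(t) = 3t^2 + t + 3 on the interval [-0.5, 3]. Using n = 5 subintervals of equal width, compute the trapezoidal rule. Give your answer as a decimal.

42.8575

Δt = (3 − (-0.5))/5 = 0.7.
v(-0.5) = 3.25, v(0.2) = 3.32, v(0.9) = 6.33, v(1.6) = 12.28, v(2.3) = 21.17, v(3) = 33.
T_5 = (Δt/2)·[v(t_0) + 2v(t_1) + ... + 2v(t_{4}) + v(t_5)].
Sum = 42.8575.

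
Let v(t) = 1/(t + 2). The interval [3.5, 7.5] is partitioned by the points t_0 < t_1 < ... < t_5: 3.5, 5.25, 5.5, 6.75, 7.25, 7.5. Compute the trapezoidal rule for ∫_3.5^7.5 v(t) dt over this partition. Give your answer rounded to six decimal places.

0.550720

Subinterval widths: 1.75, 0.25, 1.25, 0.5, 0.25.
v(3.5) = 2/11, v(5.25) = 4/29, v(5.5) = 2/15, v(6.75) = 4/35, v(7.25) = 4/37, v(7.5) = 2/19.
On each subinterval the trapezoid contributes (Δt_i/2)·[v(t_{i-1}) + v(t_i)].
Sum ≈ 0.550720.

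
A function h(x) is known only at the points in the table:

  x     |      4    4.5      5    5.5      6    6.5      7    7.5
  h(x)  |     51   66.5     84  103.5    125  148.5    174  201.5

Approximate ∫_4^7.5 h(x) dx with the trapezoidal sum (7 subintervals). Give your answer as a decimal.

Δx = 0.5.
T_7 = (0.5/2)·[51 + 2·66.5 + 2·84 + 2·103.5 + 2·125 + 2·148.5 + 2·174 + 201.5] = 413.875.

413.875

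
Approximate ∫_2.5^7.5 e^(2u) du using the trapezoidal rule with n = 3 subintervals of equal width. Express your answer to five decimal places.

Δu = (7.5 − 2.5)/3 = 5/3.
f(2.5) ≈ 148.41316, f(25/6) ≈ 4160.26201, f(35/6) ≈ 116618.90400, f(7.5) ≈ 3269017.37247.
T_3 = (Δu/2)·[f(u_0) + 2f(u_1) + 2f(u_2) + f(u_3)].
Sum ≈ 2925603.43136.

2925603.43136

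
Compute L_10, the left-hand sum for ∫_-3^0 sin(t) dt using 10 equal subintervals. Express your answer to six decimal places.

Δt = (0 − (-3))/10 = 0.3.
Left endpoints: -3, -2.7, -2.4, -2.1, -1.8, -1.5, -1.2, -0.9, -0.6, -0.3.
f(-3) ≈ -0.141120, f(-2.7) ≈ -0.427380, f(-2.4) ≈ -0.675463, f(-2.1) ≈ -0.863209, f(-1.8) ≈ -0.973848, f(-1.5) ≈ -0.997495, f(-1.2) ≈ -0.932039, f(-0.9) ≈ -0.783327, f(-0.6) ≈ -0.564642, f(-0.3) ≈ -0.295520.
Sum = Δt · [f(-3) + f(-2.7) + f(-2.4) + ...].
Sum ≈ -1.996213.

-1.996213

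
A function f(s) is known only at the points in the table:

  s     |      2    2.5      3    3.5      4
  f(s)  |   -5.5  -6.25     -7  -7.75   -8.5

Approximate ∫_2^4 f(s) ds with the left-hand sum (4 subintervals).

Δs = 0.5.
Sum = 0.5·[(-5.5) + (-6.25) + (-7) + (-7.75)] = -13.25.

-13.25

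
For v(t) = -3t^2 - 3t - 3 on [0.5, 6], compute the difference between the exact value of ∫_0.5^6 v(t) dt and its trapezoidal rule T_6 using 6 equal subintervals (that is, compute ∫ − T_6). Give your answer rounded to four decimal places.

Exact integral: ∫_0.5^6 v(t) dt = -286.
T_6 ≈ -288.310764.
Error ≈ -286 − (-288.310764) ≈ 2.3108.

2.3108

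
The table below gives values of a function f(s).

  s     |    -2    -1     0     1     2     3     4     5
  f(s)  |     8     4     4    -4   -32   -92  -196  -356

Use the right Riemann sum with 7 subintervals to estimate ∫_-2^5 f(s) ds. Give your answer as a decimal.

Δs = 1.
Sum = 1·[4 + 4 + (-4) + (-32) + (-92) + (-196) + (-356)] = -672.

-672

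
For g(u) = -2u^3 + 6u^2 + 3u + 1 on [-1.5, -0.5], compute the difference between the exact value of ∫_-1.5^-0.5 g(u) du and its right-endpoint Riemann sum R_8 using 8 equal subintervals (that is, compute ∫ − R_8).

Exact integral: ∫_-1.5^-0.5 g(u) du = 7.
R_8 = 6.0625.
Error = 7 − 6.0625 = 0.9375.

0.9375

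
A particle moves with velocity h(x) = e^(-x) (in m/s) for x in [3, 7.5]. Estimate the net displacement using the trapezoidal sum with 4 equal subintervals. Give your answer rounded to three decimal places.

0.054

Δx = (7.5 − 3)/4 = 1.125.
h(3) ≈ 0.050, h(4.125) ≈ 0.016, h(5.25) ≈ 0.005, h(6.375) ≈ 0.002, h(7.5) ≈ 0.001.
T_4 = (Δx/2)·[h(x_0) + 2h(x_1) + 2h(x_2) + 2h(x_3) + h(x_4)].
Sum ≈ 0.054.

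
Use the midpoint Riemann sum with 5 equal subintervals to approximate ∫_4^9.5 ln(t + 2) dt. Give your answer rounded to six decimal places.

Δt = (9.5 − 4)/5 = 1.1.
Midpoints: 4.55, 5.65, 6.75, 7.85, 8.95.
f(4.55) ≈ 1.879465, f(5.65) ≈ 2.034706, f(6.75) ≈ 2.169054, f(7.85) ≈ 2.287471, f(8.95) ≈ 2.393339.
Sum = Δt · [f(4.55) + f(5.65) + f(6.75) + f(7.85) + f(8.95)].
Sum ≈ 11.840439.

11.840439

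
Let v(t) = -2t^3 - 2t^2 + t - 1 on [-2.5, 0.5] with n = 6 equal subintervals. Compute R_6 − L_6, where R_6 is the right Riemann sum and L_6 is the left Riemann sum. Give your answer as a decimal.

-8.25

R_6 = -0.625.
L_6 = 7.625.
R_6 − L_6 = -8.25.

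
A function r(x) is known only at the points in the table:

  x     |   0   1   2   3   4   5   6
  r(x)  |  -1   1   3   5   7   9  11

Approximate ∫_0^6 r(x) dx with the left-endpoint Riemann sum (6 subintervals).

24

Δx = 1.
Sum = 1·[(-1) + 1 + 3 + 5 + 7 + 9] = 24.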